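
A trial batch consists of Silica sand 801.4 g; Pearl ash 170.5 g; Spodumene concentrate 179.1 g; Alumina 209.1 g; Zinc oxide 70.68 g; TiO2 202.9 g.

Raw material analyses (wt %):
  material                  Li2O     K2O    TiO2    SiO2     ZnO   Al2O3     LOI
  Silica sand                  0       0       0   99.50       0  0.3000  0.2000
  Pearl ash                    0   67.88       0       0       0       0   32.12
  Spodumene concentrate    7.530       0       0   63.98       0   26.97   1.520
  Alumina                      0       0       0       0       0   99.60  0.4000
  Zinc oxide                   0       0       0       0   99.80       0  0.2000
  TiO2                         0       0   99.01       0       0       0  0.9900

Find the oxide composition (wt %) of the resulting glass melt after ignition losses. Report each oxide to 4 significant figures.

Glass mass = 1572 g (batch 1634 − LOI 62.08).
Composition: Li2O 0.8581%, K2O 7.364%, TiO2 12.78%, SiO2 58.03%, ZnO 4.488%, Al2O3 16.48%

Working values are printed (rounded to 4 significant digits) alongside each step. All internal work runs at full float precision through the solve; a single rounding completes every reported result — derived quantities (totals, yield, net glass mass, LOI, the six compositions) are carried starting from the weights on 1572 g of glass in full float precision, exactly as shown in problem or answer.
What the batch supplies per oxide:
  Li2O: 179.1·0.07530 = 13.49 g
  K2O: 170.5·0.6788 = 115.7 g
  TiO2: 202.9·0.9901 = 200.9 g
  SiO2: 801.4·0.9950 + 179.1·0.6398 = 912.0 g
  ZnO: 70.68·0.9980 = 70.54 g
  Al2O3: 801.4·0.003000 + 179.1·0.2697 + 209.1·0.9960 = 259.0 g
LOI: 801.4·0.002000 + 170.5·0.3212 + 179.1·0.01520 + 209.1·0.004000 + 70.68·0.002000 + 202.9·0.009900 = 62.08 g
The glass mass, total less LOI, = 1634 − 62.08 = 1572 g (= Σ oxide masses)
wt % = oxide mass / glass mass × 100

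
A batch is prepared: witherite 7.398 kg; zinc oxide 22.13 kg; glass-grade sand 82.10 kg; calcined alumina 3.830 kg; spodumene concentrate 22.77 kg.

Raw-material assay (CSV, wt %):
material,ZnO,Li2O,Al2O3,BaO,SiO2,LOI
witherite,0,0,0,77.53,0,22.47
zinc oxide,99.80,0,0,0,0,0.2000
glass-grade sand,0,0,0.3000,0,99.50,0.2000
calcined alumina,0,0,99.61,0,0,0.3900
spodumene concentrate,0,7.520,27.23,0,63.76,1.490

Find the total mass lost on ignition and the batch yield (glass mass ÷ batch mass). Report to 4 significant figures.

LOI loss = 2.225 kg; glass = 136.0 kg; yield = 98.39%

In-progress results are printed, rounded to 4 significant digits, in the working. All internal work keeps full float precision throughout — every reported figure is rounded once only — the derived quantities (totals, ignition loss, the five compositions, net glass mass, the yield) are rebuilt starting from the weights at 136.0 kg of glass in full precision, exactly as shown in problem or answer.
Material-by-material LOI:
  witherite: 7.398 × 0.2247 = 1.662 kg
  zinc oxide: 22.13 × 0.002000 = 0.04426 kg
  glass-grade sand: 82.10 × 0.002000 = 0.1642 kg
  calcined alumina: 3.830 × 0.003900 = 0.01494 kg
  spodumene concentrate: 22.77 × 0.01490 = 0.3393 kg
Total LOI = 2.225 kg
Glass = batch − LOI = 138.2 − 2.225 = 136.0 kg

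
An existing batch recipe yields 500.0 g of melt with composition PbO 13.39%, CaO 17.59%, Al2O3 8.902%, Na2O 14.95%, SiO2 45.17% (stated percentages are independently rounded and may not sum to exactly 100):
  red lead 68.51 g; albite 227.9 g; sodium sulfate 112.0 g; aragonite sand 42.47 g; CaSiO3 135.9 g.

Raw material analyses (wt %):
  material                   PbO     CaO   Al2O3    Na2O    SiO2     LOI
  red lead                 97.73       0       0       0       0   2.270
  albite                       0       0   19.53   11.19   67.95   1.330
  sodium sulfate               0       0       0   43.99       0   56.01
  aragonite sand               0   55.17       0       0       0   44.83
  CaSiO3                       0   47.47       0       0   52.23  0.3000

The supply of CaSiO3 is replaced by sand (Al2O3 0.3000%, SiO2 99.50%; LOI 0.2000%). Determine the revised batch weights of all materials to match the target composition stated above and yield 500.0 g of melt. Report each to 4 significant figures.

All arithmetic keeps full float precision at each step; in-progress results are displayed (rounded to four significant digits) at each printed step. Each reported number is rounded only once. The derived quantities, which include glass mass, LOI, yield, the totals, the five compositions, are rebuilt in full precision, as they appear in the problem or answer text, from the batch weights for 500.0 g of glass.
Target oxide masses per 500.0 g melt:
  PbO: 13.39% × 500.0 = 66.95 g
  CaO: 17.59% × 500.0 = 87.95 g
  Al2O3: 8.902% × 500.0 = 44.51 g
  Na2O: 14.95% × 500.0 = 74.75 g
  SiO2: 45.17% × 500.0 = 225.8 g
Oxide-by-oxide audit given the weights on record, against the basis in use (every target is met by its sum once rounding is allowed for):
  PbO: 68.51·0.9773 = 66.95 g (target 66.95 g)
  CaO: 159.4·0.5517 = 87.94 g (target 87.95 g)
  Al2O3: 226.8·0.1953 + 72.10·0.003000 = 44.51 g (target 44.51 g)
  Na2O: 226.8·0.1119 + 112.2·0.4399 = 74.74 g (target 74.75 g)
  SiO2: 226.8·0.6795 + 72.10·0.9950 = 225.9 g (target 225.8 g)
The glass-mass cross-check: net batch after ignition = 500.0 g (summing oxide targets gives 500.0 g; the stated basis being 500.0 g — deltas are rounding alone).
Batch total: Σ batch = 639.0 g; Σ batch·LOI gives LOI loss = 139.0 g; the yield ratio, glass ÷ batch: 78.24%.

Revised batch per 500.0 g melt:
  red lead: 68.51 g
  albite: 226.8 g
  sodium sulfate: 112.2 g
  aragonite sand: 159.4 g
  sand: 72.10 g
Total batch = 639.0 g; LOI loss = 139.0 g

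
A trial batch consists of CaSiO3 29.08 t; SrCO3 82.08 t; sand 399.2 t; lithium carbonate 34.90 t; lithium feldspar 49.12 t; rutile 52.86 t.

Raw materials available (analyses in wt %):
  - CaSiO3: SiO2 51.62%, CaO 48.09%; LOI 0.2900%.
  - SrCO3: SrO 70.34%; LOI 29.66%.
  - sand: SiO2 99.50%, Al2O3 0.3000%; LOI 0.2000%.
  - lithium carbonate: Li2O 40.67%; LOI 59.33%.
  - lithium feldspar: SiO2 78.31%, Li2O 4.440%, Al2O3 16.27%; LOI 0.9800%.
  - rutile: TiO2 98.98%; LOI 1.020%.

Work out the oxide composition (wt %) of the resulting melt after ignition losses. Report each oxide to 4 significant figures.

Glass mass = 600.3 t (batch 647.2 − LOI 46.95).
Composition: SiO2 75.08%, Li2O 2.728%, Al2O3 1.531%, CaO 2.330%, TiO2 8.716%, SrO 9.618%

Values along the way are printed, rounded to four significant figures, in the printout — all arithmetic keeps full precision throughout — every reported result takes just one rounding. All derived quantities, including the yield, six oxide percentages, glass mass, LOI, the totals, are rebuilt from the batch weights per 600.3 t of glass at exact precision, as given in the question or the answer.
Oxide masses out of the charge:
  SiO2: 29.08·0.5162 + 399.2·0.9950 + 49.12·0.7831 = 450.7 t
  Li2O: 34.90·0.4067 + 49.12·0.04440 = 16.37 t
  Al2O3: 399.2·0.003000 + 49.12·0.1627 = 9.189 t
  CaO: 29.08·0.4809 = 13.98 t
  TiO2: 52.86·0.9898 = 52.32 t
  SrO: 82.08·0.7034 = 57.74 t
LOI: 29.08·0.002900 + 82.08·0.2966 + 399.2·0.002000 + 34.90·0.5933 + 49.12·0.009800 + 52.86·0.01020 = 46.95 t
batch − LOI leaves glass = 647.2 − 46.95 = 600.3 t (the oxide masses sum to this)
each wt % is 100 × oxide ÷ glass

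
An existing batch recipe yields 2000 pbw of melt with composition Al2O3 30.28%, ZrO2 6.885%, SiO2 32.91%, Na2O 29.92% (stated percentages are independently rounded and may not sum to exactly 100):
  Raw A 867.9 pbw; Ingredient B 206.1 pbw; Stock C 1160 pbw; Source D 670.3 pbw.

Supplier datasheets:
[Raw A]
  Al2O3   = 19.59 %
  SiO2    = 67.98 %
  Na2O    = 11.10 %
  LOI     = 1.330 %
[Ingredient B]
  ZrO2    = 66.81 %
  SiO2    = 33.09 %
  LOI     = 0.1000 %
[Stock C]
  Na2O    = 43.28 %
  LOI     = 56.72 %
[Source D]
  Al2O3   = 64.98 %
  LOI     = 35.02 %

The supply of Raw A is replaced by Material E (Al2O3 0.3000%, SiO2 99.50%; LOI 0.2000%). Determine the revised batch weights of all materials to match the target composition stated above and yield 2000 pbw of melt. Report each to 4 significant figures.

Revised batch per 2000 pbw melt:
  Material E: 593.0 pbw
  Ingredient B: 206.1 pbw
  Stock C: 1383 pbw
  Source D: 929.2 pbw
Total batch = 3111 pbw; LOI loss = 1111 pbw

In-progress results appear (rounded to 4 significant digits) when written out; the working math keeps full float precision at every stage; a single rounding finalizes every reported number. The derived quantities are rebuilt from the batch weights for 2000 pbw of glass at full precision (totals, the four compositions, ignition loss, net glass mass, the yield), as written in the question or the answer.
Oxide mass targets, per 2000 pbw melt:
  Al2O3: 30.28% × 2000 = 605.6 pbw
  ZrO2: 6.885% × 2000 = 137.7 pbw
  SiO2: 32.91% × 2000 = 658.2 pbw
  Na2O: 29.92% × 2000 = 598.4 pbw
Per-oxide balance check applying the batch weights above, against the basis in use (sum by sum, the targets are met net of answer rounding effects):
  Al2O3: 593.0·0.003000 + 929.2·0.6498 = 605.6 pbw (target 605.6 pbw)
  ZrO2: 206.1·0.6681 = 137.7 pbw (target 137.7 pbw)
  SiO2: 593.0·0.9950 + 206.1·0.3309 = 658.2 pbw (target 658.2 pbw)
  Na2O: 1383·0.4328 = 598.6 pbw (target 598.4 pbw)
Consistency of the glass mass: Σ batch − LOI loss = 2000 pbw (summing oxide targets gives 2000 pbw; basis as stated: 2000 pbw — any gap is answer rounding).
Summing the batch: Σ batch = 3111 pbw; loss to ignition Σ batch·LOI = 1111 pbw; glass ÷ batch gives a yield of 64.28%.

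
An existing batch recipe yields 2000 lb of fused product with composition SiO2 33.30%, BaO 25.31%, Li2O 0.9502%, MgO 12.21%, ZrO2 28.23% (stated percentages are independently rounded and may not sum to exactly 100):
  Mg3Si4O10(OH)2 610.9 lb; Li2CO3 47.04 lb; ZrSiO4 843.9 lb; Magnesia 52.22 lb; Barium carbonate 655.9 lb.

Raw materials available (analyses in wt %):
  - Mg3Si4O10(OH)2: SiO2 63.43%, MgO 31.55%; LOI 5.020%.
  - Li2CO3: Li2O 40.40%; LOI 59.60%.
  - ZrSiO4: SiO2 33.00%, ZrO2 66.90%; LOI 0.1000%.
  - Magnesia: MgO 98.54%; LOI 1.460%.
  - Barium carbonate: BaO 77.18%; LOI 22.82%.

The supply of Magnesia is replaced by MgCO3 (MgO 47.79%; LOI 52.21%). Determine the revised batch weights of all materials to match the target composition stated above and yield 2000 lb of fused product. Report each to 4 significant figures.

Every computation keeps full precision in every operation — working values are shown rounded to 4 significant figures in the working; each reported result is rounded only once; all derived quantities (LOI, yield, the five compositions, net glass mass, totals) are re-derived from the weighed amounts on 2000 lb of glass at full float precision as they appear in the problem or the answer.
Per-oxide target masses for 2000 lb fused product:
  SiO2: 33.30% × 2000 = 666.0 lb
  BaO: 25.31% × 2000 = 506.2 lb
  Li2O: 0.9502% × 2000 = 19.00 lb
  MgO: 12.21% × 2000 = 244.2 lb
  ZrO2: 28.23% × 2000 = 564.6 lb
Sums-versus-targets review per the reported batch figures, per the basis as stated (oxide sums agree with the targets modulo rounding of the values):
  SiO2: 610.9·0.6343 + 843.9·0.3300 = 666.0 lb (target 666.0 lb)
  BaO: 655.9·0.7718 = 506.2 lb (target 506.2 lb)
  Li2O: 47.04·0.4040 = 19.00 lb (target 19.00 lb)
  MgO: 610.9·0.3155 + 107.7·0.4779 = 244.2 lb (target 244.2 lb)
  ZrO2: 843.9·0.6690 = 564.6 lb (target 564.6 lb)
Glass mass check: net batch after ignition = 2000 lb (targets for the oxides total 2000 lb; stated basis 2000 lb — any gap is answer rounding).
Summing the batch: Σ batch = 2265 lb; ignition loss, Σ(batch × LOI) = 265.5 lb; yield: glass divided by total = 88.28%.

Revised batch per 2000 lb fused product:
  Mg3Si4O10(OH)2: 610.9 lb
  Li2CO3: 47.04 lb
  ZrSiO4: 843.9 lb
  MgCO3: 107.7 lb
  Barium carbonate: 655.9 lb
Total batch = 2265 lb; LOI loss = 265.5 lb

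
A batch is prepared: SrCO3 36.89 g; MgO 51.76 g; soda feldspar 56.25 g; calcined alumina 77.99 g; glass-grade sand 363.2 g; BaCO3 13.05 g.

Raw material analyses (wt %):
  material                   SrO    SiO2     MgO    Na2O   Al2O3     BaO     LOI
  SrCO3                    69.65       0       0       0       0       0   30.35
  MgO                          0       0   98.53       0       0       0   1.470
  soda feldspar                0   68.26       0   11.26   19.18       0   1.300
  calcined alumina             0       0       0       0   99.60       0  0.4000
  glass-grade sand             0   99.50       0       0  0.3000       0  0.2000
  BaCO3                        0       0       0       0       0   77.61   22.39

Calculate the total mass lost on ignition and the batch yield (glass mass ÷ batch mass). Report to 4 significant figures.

LOI loss = 16.65 g; glass = 582.5 g; yield = 97.22%

All internal work holds full precision at all times — working values appear rounded to 4 significant digits in the working — every reported result is rounded just once; derived quantities are computed in exact precision (net glass mass, ignition loss, the totals, six oxide percentages, yield) from the batch weights for 582.5 g of glass, exactly as printed in the question or the answer.
Per-material ignition loss:
  SrCO3: 36.89 × 0.3035 = 11.20 g
  MgO: 51.76 × 0.01470 = 0.7609 g
  soda feldspar: 56.25 × 0.01300 = 0.7312 g
  calcined alumina: 77.99 × 0.004000 = 0.3120 g
  glass-grade sand: 363.2 × 0.002000 = 0.7264 g
  BaCO3: 13.05 × 0.2239 = 2.922 g
Total LOI = 16.65 g
Glass = batch − LOI = 599.1 − 16.65 = 582.5 g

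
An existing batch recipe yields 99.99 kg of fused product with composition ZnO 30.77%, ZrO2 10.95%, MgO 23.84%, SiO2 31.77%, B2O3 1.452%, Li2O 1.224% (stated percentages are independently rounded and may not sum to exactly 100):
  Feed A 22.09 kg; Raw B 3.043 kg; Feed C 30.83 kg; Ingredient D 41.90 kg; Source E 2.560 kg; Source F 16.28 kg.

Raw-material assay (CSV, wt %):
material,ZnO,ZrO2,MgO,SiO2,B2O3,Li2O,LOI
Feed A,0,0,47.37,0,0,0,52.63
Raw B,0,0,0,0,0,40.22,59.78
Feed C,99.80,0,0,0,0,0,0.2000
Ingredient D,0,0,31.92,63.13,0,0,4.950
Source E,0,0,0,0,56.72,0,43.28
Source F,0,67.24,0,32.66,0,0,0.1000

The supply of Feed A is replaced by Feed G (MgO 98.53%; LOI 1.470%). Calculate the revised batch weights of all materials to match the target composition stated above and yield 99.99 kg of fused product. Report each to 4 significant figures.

Mid-chain values are displayed, rounded to 4 significant digits, when written out — all arithmetic runs at full float precision from first step to last; each reported figure includes exactly one rounding. The derived quantities, including the totals, yield, LOI, glass mass, six oxide percentages, are carried from the weighed amounts for 99.99 kg of glass at full precision exactly as printed in the problem or the answer.
Oxide mass targets, per 99.99 kg fused product:
  ZnO: 30.77% × 99.99 = 30.77 kg
  ZrO2: 10.95% × 99.99 = 10.95 kg
  MgO: 23.84% × 99.99 = 23.84 kg
  SiO2: 31.77% × 99.99 = 31.77 kg
  B2O3: 1.452% × 99.99 = 1.452 kg
  Li2O: 1.224% × 99.99 = 1.224 kg
Oxide-by-oxide audit using the reported weights, relative to the basis at hand (every target is met by its sum net of answer rounding effects):
  ZnO: 30.83·0.9980 = 30.77 kg (target 30.77 kg)
  ZrO2: 16.28·0.6724 = 10.95 kg (target 10.95 kg)
  MgO: 10.62·0.9853 + 41.90·0.3192 = 23.84 kg (target 23.84 kg)
  SiO2: 41.90·0.6313 + 16.28·0.3266 = 31.77 kg (target 31.77 kg)
  B2O3: 2.560·0.5672 = 1.452 kg (target 1.452 kg)
  Li2O: 3.043·0.4022 = 1.224 kg (target 1.224 kg)
Glass-mass closure: net batch after ignition = 100.0 kg (summing oxide targets gives 100.0 kg; basis as stated: 99.99 kg — differing by rounding only).
Batch grand total — Σ batch = 105.2 kg; LOI removed, Σ of batch·LOI: 5.235 kg; yield: glass divided by total = 95.03%.

Revised batch per 99.99 kg fused product:
  Feed G: 10.62 kg
  Raw B: 3.043 kg
  Feed C: 30.83 kg
  Ingredient D: 41.90 kg
  Source E: 2.560 kg
  Source F: 16.28 kg
Total batch = 105.2 kg; LOI loss = 5.235 kg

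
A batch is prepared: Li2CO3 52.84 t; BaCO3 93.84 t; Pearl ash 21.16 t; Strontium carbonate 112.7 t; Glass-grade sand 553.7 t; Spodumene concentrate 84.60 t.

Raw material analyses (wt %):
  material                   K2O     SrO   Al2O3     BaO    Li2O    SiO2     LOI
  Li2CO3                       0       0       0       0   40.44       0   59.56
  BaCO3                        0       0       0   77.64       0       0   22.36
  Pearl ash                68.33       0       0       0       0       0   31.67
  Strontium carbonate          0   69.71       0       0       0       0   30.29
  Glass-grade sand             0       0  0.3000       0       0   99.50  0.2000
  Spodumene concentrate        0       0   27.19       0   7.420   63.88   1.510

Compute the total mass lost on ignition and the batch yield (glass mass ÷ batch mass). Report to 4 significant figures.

LOI loss = 95.68 t; glass = 823.2 t; yield = 89.59%

The working math runs at exact precision through the solve — mid-chain values are shown, with 4-significant-digit rounding, in the printout; every reported number is rounded exactly once. All derived quantities are carried at exact precision (six oxide percentages, the yield, ignition loss, totals, glass mass) starting from the weights per 823.2 t of glass, exactly as printed in the problem or the answer.
Loss on ignition, line by line:
  Li2CO3: 52.84 × 0.5956 = 31.47 t
  BaCO3: 93.84 × 0.2236 = 20.98 t
  Pearl ash: 21.16 × 0.3167 = 6.701 t
  Strontium carbonate: 112.7 × 0.3029 = 34.14 t
  Glass-grade sand: 553.7 × 0.002000 = 1.107 t
  Spodumene concentrate: 84.60 × 0.01510 = 1.277 t
Total LOI = 95.68 t
Glass = batch − LOI = 918.8 − 95.68 = 823.2 t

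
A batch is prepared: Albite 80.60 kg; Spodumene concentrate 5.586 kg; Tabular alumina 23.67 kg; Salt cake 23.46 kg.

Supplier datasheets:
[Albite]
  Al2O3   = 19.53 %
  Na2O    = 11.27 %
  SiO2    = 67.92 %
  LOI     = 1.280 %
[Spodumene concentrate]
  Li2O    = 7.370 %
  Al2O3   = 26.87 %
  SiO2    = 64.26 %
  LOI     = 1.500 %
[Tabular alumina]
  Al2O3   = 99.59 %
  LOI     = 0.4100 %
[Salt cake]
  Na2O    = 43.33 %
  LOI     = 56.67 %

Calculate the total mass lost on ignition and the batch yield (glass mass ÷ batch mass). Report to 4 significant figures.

LOI loss = 14.51 kg; glass = 118.8 kg; yield = 89.12%

Values along the way are displayed with 4-significant-digit rounding in the working; all arithmetic runs at full float precision at every stage. Each reported figure receives exactly one rounding; all derived quantities, which include glass mass, four oxide percentages, ignition loss, yield, the totals, are re-derived in exact precision, as quoted within the question or the answer, from the weighed amounts on 118.8 kg of glass.
Ignition loss by material:
  Albite: 80.60 × 0.01280 = 1.032 kg
  Spodumene concentrate: 5.586 × 0.01500 = 0.08379 kg
  Tabular alumina: 23.67 × 0.004100 = 0.09705 kg
  Salt cake: 23.46 × 0.5667 = 13.29 kg
Total LOI = 14.51 kg
Glass = batch − LOI = 133.3 − 14.51 = 118.8 kg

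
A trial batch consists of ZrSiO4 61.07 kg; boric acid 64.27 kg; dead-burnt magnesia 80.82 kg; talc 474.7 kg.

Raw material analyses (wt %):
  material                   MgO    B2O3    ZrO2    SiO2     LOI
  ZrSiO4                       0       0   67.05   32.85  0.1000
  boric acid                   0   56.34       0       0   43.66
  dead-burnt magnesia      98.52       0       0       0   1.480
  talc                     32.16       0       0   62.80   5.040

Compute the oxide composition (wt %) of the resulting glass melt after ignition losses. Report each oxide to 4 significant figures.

Each numeric step holds full precision at every stage — in-progress results appear rounded to four significant figures within the worked lines. Each reported value takes a single rounding — derived quantities (net glass mass, yield, four oxide percentages, totals, ignition loss) are rebuilt from the batch weights for 627.6 kg of glass in full precision, as written in the question or the answer.
Per-oxide mass from batch:
  MgO: 80.82·0.9852 + 474.7·0.3216 = 232.3 kg
  B2O3: 64.27·0.5634 = 36.21 kg
  ZrO2: 61.07·0.6705 = 40.95 kg
  SiO2: 61.07·0.3285 + 474.7·0.6280 = 318.2 kg
LOI: 61.07·0.001000 + 64.27·0.4366 + 80.82·0.01480 + 474.7·0.05040 = 53.24 kg
Resulting glass, batch − LOI: 680.9 − 53.24 = 627.6 kg (equal to the oxide-mass sum)
wt % = 100 × oxide mass / glass mass

Glass mass = 627.6 kg (batch 680.9 − LOI 53.24).
Composition: MgO 37.01%, B2O3 5.769%, ZrO2 6.524%, SiO2 50.70%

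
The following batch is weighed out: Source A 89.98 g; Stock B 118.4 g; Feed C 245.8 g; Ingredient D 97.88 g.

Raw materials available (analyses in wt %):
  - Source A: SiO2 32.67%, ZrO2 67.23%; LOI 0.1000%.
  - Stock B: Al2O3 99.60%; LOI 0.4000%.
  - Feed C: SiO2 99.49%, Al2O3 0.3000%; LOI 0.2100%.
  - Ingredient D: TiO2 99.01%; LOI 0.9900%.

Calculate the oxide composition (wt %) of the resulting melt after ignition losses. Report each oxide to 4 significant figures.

Glass mass = 550.0 g (batch 552.1 − LOI 2.049).
Composition: TiO2 17.62%, SiO2 49.81%, ZrO2 11.00%, Al2O3 21.57%

In-progress results appear, rounded to four significant figures, on the page — all internal work keeps full float precision in every operation. Every reported figure carries a single rounding — derived quantities (net glass mass, the four compositions, LOI, yield, the totals) are computed using the weight values at 550.0 g of glass at exact precision, exactly as shown in the problem or answer text.
Delivered oxide masses:
  TiO2: 97.88·0.9901 = 96.91 g
  SiO2: 89.98·0.3267 + 245.8·0.9949 = 273.9 g
  ZrO2: 89.98·0.6723 = 60.49 g
  Al2O3: 118.4·0.9960 + 245.8·0.003000 = 118.7 g
LOI: 89.98·0.001000 + 118.4·0.004000 + 245.8·0.002100 + 97.88·0.009900 = 2.049 g
batch − LOI leaves glass = 552.1 − 2.049 = 550.0 g (matching Σ of the oxides)
each wt % is 100 × oxide ÷ glass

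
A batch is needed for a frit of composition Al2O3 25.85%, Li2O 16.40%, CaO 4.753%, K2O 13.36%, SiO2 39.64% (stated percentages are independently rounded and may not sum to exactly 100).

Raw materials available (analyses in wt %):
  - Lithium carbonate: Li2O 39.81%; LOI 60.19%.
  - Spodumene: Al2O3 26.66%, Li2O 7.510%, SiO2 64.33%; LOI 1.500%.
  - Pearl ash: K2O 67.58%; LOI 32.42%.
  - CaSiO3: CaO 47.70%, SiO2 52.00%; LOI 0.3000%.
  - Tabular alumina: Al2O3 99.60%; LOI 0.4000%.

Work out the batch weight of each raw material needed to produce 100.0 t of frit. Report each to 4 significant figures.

Working values are shown rounded to 4 significant figures on the page. Each numeric step carries full precision at all times; exactly one rounding goes into every reported result — the derived quantities (the totals, ignition loss, yield, the five compositions, net glass mass) are carried using the weight values on 100.0 t of glass in full precision, exactly as printed in question or answer.
Target masses of each oxide per 100.0 t frit:
  Al2O3: 25.85% × 100.0 = 25.85 t
  Li2O: 16.40% × 100.0 = 16.40 t
  CaO: 4.753% × 100.0 = 4.753 t
  K2O: 13.36% × 100.0 = 13.36 t
  SiO2: 39.64% × 100.0 = 39.64 t
Oxide-by-oxide audit applying the batch weights above, at the basis given (delivered sums recover each target inside rounding margins):
  Al2O3: 53.57·0.2666 + 11.62·0.9960 = 25.86 t (target 25.85 t)
  Li2O: 31.09·0.3981 + 53.57·0.07510 = 16.40 t (target 16.40 t)
  CaO: 9.964·0.4770 = 4.753 t (target 4.753 t)
  K2O: 19.77·0.6758 = 13.36 t (target 13.36 t)
  SiO2: 53.57·0.6433 + 9.964·0.5200 = 39.64 t (target 39.64 t)
Glass-mass bookkeeping: batch total minus LOI = 100.0 t (summing oxide targets gives 100.0 t; stated basis 100.0 t — deltas are rounding alone).
Total batch = Σ batch = 126.0 t; the LOI term Σ batch·LOI equals 26.00 t; yield: glass divided by total = 79.37%.

Batch per 100.0 t frit:
  Lithium carbonate: 31.09 t
  Spodumene: 53.57 t
  Pearl ash: 19.77 t
  CaSiO3: 9.964 t
  Tabular alumina: 11.62 t
Total batch = 126.0 t; LOI loss = 26.00 t; yield = 79.37%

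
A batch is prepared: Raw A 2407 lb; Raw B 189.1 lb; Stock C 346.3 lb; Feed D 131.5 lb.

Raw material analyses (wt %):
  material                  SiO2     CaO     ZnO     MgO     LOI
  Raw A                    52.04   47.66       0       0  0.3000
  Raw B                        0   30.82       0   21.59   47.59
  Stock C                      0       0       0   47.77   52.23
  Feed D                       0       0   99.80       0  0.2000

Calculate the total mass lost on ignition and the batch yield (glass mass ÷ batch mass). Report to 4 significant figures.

LOI loss = 278.3 lb; glass = 2796 lb; yield = 90.94%

The whole derivation carries full float precision from start to finish; intermediates are printed, with 4-significant-figure rounding, in the working. Every reported result includes exactly one rounding; all derived quantities (net glass mass, yield, LOI, totals, four oxide percentages) are rebuilt in exact precision from the weighed amounts at 2796 lb of glass precisely as stated by either problem or answer.
Ignition loss by material:
  Raw A: 2407 × 0.003000 = 7.221 lb
  Raw B: 189.1 × 0.4759 = 89.99 lb
  Stock C: 346.3 × 0.5223 = 180.9 lb
  Feed D: 131.5 × 0.002000 = 0.2630 lb
Total LOI = 278.3 lb
Glass = batch − LOI = 3074 − 278.3 = 2796 lb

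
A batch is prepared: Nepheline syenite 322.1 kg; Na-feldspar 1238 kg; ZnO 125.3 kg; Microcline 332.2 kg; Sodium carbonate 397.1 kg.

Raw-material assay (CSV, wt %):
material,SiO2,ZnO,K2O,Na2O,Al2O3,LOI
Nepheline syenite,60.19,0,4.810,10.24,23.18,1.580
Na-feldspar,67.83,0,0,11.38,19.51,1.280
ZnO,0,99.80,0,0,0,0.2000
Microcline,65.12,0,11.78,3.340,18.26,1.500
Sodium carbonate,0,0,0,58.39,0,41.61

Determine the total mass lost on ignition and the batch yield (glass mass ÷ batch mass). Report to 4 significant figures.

The intermediate values appear rounded to four significant digits at each printed step. The whole derivation carries exact precision in all steps — every reported figure sees exactly one rounding; derived quantities (the totals, glass mass, the five compositions, LOI, yield) are carried using the weight values at 2223 kg of glass in full precision, as written in problem or answer.
Each material's LOI contribution:
  Nepheline syenite: 322.1 × 0.01580 = 5.089 kg
  Na-feldspar: 1238 × 0.01280 = 15.85 kg
  ZnO: 125.3 × 0.002000 = 0.2506 kg
  Microcline: 332.2 × 0.01500 = 4.983 kg
  Sodium carbonate: 397.1 × 0.4161 = 165.2 kg
Total LOI = 191.4 kg
Glass = batch − LOI = 2415 − 191.4 = 2223 kg

LOI loss = 191.4 kg; glass = 2223 kg; yield = 92.07%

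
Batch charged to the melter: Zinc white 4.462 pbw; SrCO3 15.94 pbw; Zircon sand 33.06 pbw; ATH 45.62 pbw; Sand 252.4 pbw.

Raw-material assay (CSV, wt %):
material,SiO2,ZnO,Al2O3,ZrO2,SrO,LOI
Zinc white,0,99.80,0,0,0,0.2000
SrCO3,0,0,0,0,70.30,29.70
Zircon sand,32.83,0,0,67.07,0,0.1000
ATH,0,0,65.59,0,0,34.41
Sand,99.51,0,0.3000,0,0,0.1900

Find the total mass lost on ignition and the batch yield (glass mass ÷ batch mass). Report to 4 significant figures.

Every computation maintains full float precision end to end. In-progress results are shown, rounded to 4 significant digits, on the page — every reported figure is rounded only once; the derived quantities are computed at exact precision (ignition loss, five oxide percentages, yield, the totals, glass mass) from the weighed amounts on 330.5 pbw of glass as written in the question or the answer.
Per-material ignition loss:
  Zinc white: 4.462 × 0.002000 = 0.008924 pbw
  SrCO3: 15.94 × 0.2970 = 4.734 pbw
  Zircon sand: 33.06 × 0.001000 = 0.03306 pbw
  ATH: 45.62 × 0.3441 = 15.70 pbw
  Sand: 252.4 × 0.001900 = 0.4796 pbw
Total LOI = 20.95 pbw
Glass = batch − LOI = 351.5 − 20.95 = 330.5 pbw

LOI loss = 20.95 pbw; glass = 330.5 pbw; yield = 94.04%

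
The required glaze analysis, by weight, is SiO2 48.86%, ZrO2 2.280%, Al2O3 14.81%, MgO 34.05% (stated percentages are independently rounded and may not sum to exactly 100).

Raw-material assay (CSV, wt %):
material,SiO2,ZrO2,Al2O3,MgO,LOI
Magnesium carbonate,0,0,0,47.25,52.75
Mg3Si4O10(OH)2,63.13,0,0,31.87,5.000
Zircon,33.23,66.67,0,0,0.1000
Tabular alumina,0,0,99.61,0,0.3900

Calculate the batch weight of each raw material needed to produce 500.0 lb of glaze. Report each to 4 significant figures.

Batch per 500.0 lb glaze:
  Magnesium carbonate: 105.4 lb
  Mg3Si4O10(OH)2: 378.0 lb
  Zircon: 17.10 lb
  Tabular alumina: 74.34 lb
Total batch = 574.8 lb; LOI loss = 74.81 lb; yield = 86.99%

Every computation holds exact precision in all steps; in-progress results are shown, rounded to four significant figures, on the page. Exactly one rounding goes into every reported number. Derived quantities, including the yield, net glass mass, totals, ignition loss, four oxide percentages, are carried starting from the weights at 500.0 lb of glass in full precision exactly as printed in the problem or answer text.
Target masses of each oxide per 500.0 lb glaze:
  SiO2: 48.86% × 500.0 = 244.3 lb
  ZrO2: 2.280% × 500.0 = 11.40 lb
  Al2O3: 14.81% × 500.0 = 74.05 lb
  MgO: 34.05% × 500.0 = 170.2 lb
Checking each oxide sum per the reported batch figures, against the basis in use (sums match the target masses once rounding is allowed for):
  SiO2: 378.0·0.6313 + 17.10·0.3323 = 244.3 lb (target 244.3 lb)
  ZrO2: 17.10·0.6667 = 11.40 lb (target 11.40 lb)
  Al2O3: 74.34·0.9961 = 74.05 lb (target 74.05 lb)
  MgO: 105.4·0.4725 + 378.0·0.3187 = 170.3 lb (target 170.2 lb)
Consistency of the glass mass: batch total minus LOI = 500.0 lb (targets for the oxides total 500.0 lb; basis as stated: 500.0 lb — differing by rounding only).
Batch total: Σ batch = 574.8 lb; the LOI term Σ batch·LOI equals 74.81 lb; yield: glass divided by total = 86.99%.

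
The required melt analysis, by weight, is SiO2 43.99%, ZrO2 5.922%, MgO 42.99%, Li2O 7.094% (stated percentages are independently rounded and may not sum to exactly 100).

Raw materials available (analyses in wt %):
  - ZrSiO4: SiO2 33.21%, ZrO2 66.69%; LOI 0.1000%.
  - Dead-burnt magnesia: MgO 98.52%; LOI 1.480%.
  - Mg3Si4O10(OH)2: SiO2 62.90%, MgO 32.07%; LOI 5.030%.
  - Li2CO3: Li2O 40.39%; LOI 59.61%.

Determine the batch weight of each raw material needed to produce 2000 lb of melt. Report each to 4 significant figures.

Values along the way are displayed, rounded to 4 significant digits, across the worked steps — the working math runs at full precision through the solve — every reported number undergoes a single rounding. Derived quantities, including yield, glass mass, ignition loss, the totals, four oxide percentages, are carried from the weighed amounts per 2000 lb of glass in full float precision as they appear in the question or the answer.
Oxide-by-oxide targets in 2000 lb melt:
  SiO2: 43.99% × 2000 = 879.8 lb
  ZrO2: 5.922% × 2000 = 118.4 lb
  MgO: 42.99% × 2000 = 859.8 lb
  Li2O: 7.094% × 2000 = 141.9 lb
Oxide-by-oxide audit with the batch weights as given, relative to the basis at hand (delivered sums recover each target exact up to rounding of places):
  SiO2: 177.6·0.3321 + 1305·0.6290 = 879.8 lb (target 879.8 lb)
  ZrO2: 177.6·0.6669 = 118.4 lb (target 118.4 lb)
  MgO: 447.9·0.9852 + 1305·0.3207 = 859.8 lb (target 859.8 lb)
  Li2O: 351.3·0.4039 = 141.9 lb (target 141.9 lb)
Glass mass check: Σ batch − LOI loss = 2000 lb (the Σ of target masses is 2000 lb; against the stated basis, 2000 lb — rounding explains the deltas).
Whole-batch sum: Σ batch = 2282 lb; ignition loss, Σ(batch × LOI) = 281.9 lb; as yield: glass ÷ batch → 87.65%.

Batch per 2000 lb melt:
  ZrSiO4: 177.6 lb
  Dead-burnt magnesia: 447.9 lb
  Mg3Si4O10(OH)2: 1305 lb
  Li2CO3: 351.3 lb
Total batch = 2282 lb; LOI loss = 281.9 lb; yield = 87.65%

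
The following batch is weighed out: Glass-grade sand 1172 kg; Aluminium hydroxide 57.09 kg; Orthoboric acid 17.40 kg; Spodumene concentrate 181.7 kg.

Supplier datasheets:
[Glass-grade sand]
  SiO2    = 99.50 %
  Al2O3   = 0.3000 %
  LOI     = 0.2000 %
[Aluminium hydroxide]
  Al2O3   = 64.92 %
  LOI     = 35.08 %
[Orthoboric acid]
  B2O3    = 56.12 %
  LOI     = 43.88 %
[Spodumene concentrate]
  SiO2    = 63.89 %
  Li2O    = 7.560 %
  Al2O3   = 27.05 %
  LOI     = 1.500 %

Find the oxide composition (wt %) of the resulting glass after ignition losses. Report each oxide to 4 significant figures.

Glass mass = 1395 kg (batch 1428 − LOI 32.73).
Composition: SiO2 91.89%, B2O3 0.6998%, Li2O 0.9844%, Al2O3 6.430%

Every computation keeps full float precision from start to finish. Rounding to four significant digits extends to each mid-chain value as shown; each reported value undergoes a single rounding; derived quantities, which include the four compositions, totals, ignition loss, yield, net glass mass, are recomputed at full precision, as given in the problem or the answer, starting from the weights on 1395 kg of glass.
Mass of each oxide from the mix:
  SiO2: 1172·0.9950 + 181.7·0.6389 = 1282 kg
  B2O3: 17.40·0.5612 = 9.765 kg
  Li2O: 181.7·0.07560 = 13.74 kg
  Al2O3: 1172·0.003000 + 57.09·0.6492 + 181.7·0.2705 = 89.73 kg
LOI: 1172·0.002000 + 57.09·0.3508 + 17.40·0.4388 + 181.7·0.01500 = 32.73 kg
Glass = total batch minus LOI = 1428 − 32.73 = 1395 kg (= Σ oxide masses)
percent by weight: oxide/glass ×100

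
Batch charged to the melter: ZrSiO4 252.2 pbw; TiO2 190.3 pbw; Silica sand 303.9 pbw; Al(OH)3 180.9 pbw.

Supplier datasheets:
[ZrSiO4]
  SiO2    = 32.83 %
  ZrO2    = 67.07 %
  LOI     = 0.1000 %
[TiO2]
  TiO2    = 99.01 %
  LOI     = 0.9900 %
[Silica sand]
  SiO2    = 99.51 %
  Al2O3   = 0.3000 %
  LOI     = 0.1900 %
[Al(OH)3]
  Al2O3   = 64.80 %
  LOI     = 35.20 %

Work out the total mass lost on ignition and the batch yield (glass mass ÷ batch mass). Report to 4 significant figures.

Each numeric step keeps full precision from first step to last — mid-chain values appear with 4-significant-figure rounding in the printout. Each reported figure sees exactly one rounding; derived quantities are rebuilt at full precision (yield, ignition loss, the four compositions, glass mass, the totals) from the batch weights per 860.9 pbw of glass, as given in the question or the answer.
Material-by-material LOI:
  ZrSiO4: 252.2 × 0.001000 = 0.2522 pbw
  TiO2: 190.3 × 0.009900 = 1.884 pbw
  Silica sand: 303.9 × 0.001900 = 0.5774 pbw
  Al(OH)3: 180.9 × 0.3520 = 63.68 pbw
Total LOI = 66.39 pbw
Glass = batch − LOI = 927.3 − 66.39 = 860.9 pbw

LOI loss = 66.39 pbw; glass = 860.9 pbw; yield = 92.84%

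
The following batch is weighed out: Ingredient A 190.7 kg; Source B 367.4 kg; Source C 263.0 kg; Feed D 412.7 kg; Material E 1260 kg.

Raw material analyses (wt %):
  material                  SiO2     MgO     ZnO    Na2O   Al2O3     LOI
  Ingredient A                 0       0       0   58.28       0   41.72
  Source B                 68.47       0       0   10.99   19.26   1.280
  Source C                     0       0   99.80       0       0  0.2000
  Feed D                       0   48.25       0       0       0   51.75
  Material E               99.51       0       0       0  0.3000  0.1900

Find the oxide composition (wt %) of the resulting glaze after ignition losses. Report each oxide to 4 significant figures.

Glass mass = 2193 kg (batch 2494 − LOI 300.8).
Composition: SiO2 68.64%, MgO 9.080%, ZnO 11.97%, Na2O 6.909%, Al2O3 3.399%

Mid-chain values appear with 4-significant-figure rounding alongside each step; exact precision is maintained at each step; every reported result takes exactly one rounding; all derived quantities are recomputed at full float precision (yield, ignition loss, net glass mass, totals, the five compositions) from the weighed amounts for 2193 kg of glass precisely as stated by problem or answer.
Per-oxide mass from batch:
  SiO2: 367.4·0.6847 + 1260·0.9951 = 1505 kg
  MgO: 412.7·0.4825 = 199.1 kg
  ZnO: 263.0·0.9980 = 262.5 kg
  Na2O: 190.7·0.5828 + 367.4·0.1099 = 151.5 kg
  Al2O3: 367.4·0.1926 + 1260·0.003000 = 74.54 kg
LOI: 190.7·0.4172 + 367.4·0.01280 + 263.0·0.002000 + 412.7·0.5175 + 1260·0.001900 = 300.8 kg
Net of LOI, the glass mass = 2494 − 300.8 = 2193 kg (matching Σ of the oxides)
percent share: oxide ÷ glass, ×100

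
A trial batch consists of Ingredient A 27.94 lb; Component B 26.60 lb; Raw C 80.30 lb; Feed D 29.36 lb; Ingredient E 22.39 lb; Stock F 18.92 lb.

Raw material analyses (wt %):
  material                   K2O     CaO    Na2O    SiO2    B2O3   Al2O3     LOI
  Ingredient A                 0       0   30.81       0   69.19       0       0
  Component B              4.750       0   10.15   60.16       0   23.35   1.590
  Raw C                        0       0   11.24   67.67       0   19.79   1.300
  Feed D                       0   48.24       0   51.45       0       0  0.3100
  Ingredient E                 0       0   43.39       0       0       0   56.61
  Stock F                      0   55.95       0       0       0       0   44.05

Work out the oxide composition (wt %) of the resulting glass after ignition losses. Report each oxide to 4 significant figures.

Glass mass = 182.9 lb (batch 205.5 − LOI 22.57).
Composition: K2O 0.6907%, CaO 13.53%, Na2O 16.43%, SiO2 46.71%, B2O3 10.57%, Al2O3 12.08%

Each numeric step runs at full precision from first step to last; mid-chain values appear rounded off to 4 significant figures alongside each step — every reported number takes a single rounding — all derived quantities, which include the totals, six oxide percentages, the yield, net glass mass, LOI, are carried at exact precision, as set out in either problem or answer, from the batch weights at 182.9 lb of glass.
Delivered oxide masses:
  K2O: 26.60·0.04750 = 1.264 lb
  CaO: 29.36·0.4824 + 18.92·0.5595 = 24.75 lb
  Na2O: 27.94·0.3081 + 26.60·0.1015 + 80.30·0.1124 + 22.39·0.4339 = 30.05 lb
  SiO2: 26.60·0.6016 + 80.30·0.6767 + 29.36·0.5145 = 85.45 lb
  B2O3: 27.94·0.6919 = 19.33 lb
  Al2O3: 26.60·0.2335 + 80.30·0.1979 = 22.10 lb
LOI: 26.60·0.01590 + 80.30·0.01300 + 29.36·0.003100 + 22.39·0.5661 + 18.92·0.4405 = 22.57 lb
Glass = total batch minus LOI = 205.5 − 22.57 = 182.9 lb (matching Σ of the oxides)
percent by weight: oxide/glass ×100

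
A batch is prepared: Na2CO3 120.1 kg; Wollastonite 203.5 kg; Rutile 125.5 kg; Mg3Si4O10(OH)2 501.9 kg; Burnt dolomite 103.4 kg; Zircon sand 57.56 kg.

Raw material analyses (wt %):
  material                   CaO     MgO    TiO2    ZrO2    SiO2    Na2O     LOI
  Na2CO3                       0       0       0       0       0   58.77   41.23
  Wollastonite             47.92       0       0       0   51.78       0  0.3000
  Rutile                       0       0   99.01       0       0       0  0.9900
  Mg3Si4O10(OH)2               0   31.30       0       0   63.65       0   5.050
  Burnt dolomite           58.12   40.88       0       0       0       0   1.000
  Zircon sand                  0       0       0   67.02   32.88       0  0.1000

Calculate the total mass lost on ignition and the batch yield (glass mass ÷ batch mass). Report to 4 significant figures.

LOI loss = 77.81 kg; glass = 1034 kg; yield = 93.00%

Values along the way appear, rounded to 4 significant figures, at each printed step. Full float precision is held end to end — a single rounding produces each reported result; all derived quantities are re-derived from the weighed amounts per 1034 kg of glass in exact precision (six oxide percentages, net glass mass, LOI, the totals, yield), exactly as printed in problem or answer.
Material-by-material LOI:
  Na2CO3: 120.1 × 0.4123 = 49.52 kg
  Wollastonite: 203.5 × 0.003000 = 0.6105 kg
  Rutile: 125.5 × 0.009900 = 1.242 kg
  Mg3Si4O10(OH)2: 501.9 × 0.05050 = 25.35 kg
  Burnt dolomite: 103.4 × 0.01000 = 1.034 kg
  Zircon sand: 57.56 × 0.001000 = 0.05756 kg
Total LOI = 77.81 kg
Glass = batch − LOI = 1112 − 77.81 = 1034 kg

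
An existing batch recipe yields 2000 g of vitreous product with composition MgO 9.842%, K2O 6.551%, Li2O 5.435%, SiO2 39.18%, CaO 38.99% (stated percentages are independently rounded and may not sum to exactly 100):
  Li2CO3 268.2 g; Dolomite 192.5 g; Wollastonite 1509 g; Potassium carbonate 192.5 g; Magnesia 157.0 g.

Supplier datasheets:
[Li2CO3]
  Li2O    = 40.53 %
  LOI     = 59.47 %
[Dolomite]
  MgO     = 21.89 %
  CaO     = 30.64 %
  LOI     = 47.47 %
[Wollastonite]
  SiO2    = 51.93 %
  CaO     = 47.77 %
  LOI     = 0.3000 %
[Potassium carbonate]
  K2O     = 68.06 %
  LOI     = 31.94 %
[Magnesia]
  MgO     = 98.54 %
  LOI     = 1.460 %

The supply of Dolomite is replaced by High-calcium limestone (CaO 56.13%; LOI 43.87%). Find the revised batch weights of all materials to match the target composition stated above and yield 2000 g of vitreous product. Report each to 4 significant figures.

The intermediate values are displayed (rounded to 4 significant figures) in the working; every computation maintains exact precision at every stage. A single rounding produces every reported value — all derived quantities, including net glass mass, yield, totals, ignition loss, the five compositions, are computed from the batch weights for 2000 g of glass in exact precision exactly as printed in either problem or answer.
Target masses of each oxide per 2000 g vitreous product:
  MgO: 9.842% × 2000 = 196.8 g
  K2O: 6.551% × 2000 = 131.0 g
  Li2O: 5.435% × 2000 = 108.7 g
  SiO2: 39.18% × 2000 = 783.6 g
  CaO: 38.99% × 2000 = 779.8 g
A balance pass over the oxides, working from each reported weight, versus the basis set out (target by target, the sums agree exact up to rounding of places):
  MgO: 199.8·0.9854 = 196.9 g (target 196.8 g)
  K2O: 192.5·0.6806 = 131.0 g (target 131.0 g)
  Li2O: 268.2·0.4053 = 108.7 g (target 108.7 g)
  SiO2: 1509·0.5193 = 783.6 g (target 783.6 g)
  CaO: 105.1·0.5613 + 1509·0.4777 = 779.8 g (target 779.8 g)
Glass mass check: total charge less LOI = 2000 g (the targets, summed, come to 2000 g; against the stated basis, 2000 g — any gap is answer rounding).
Summing the batch: Σ batch = 2275 g; Σ batch·LOI gives LOI loss = 274.5 g; glass ÷ batch gives a yield of 87.93%.

Revised batch per 2000 g vitreous product:
  Li2CO3: 268.2 g
  High-calcium limestone: 105.1 g
  Wollastonite: 1509 g
  Potassium carbonate: 192.5 g
  Magnesia: 199.8 g
Total batch = 2275 g; LOI loss = 274.5 g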